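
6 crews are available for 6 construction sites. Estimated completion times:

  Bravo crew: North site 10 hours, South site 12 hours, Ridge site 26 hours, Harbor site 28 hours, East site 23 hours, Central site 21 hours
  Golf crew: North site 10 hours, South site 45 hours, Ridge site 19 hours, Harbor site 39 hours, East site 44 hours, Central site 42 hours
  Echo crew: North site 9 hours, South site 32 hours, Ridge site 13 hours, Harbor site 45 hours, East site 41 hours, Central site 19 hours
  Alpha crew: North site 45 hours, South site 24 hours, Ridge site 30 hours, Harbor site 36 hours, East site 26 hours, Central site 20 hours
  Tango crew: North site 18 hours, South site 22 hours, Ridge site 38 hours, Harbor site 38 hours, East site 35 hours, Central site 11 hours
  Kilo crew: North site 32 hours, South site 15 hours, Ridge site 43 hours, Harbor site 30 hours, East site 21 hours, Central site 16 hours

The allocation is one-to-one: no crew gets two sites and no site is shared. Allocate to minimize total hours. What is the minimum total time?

Optimal: Bravo crew→South site (12 hours), Golf crew→North site (10 hours), Echo crew→Ridge site (13 hours), Alpha crew→East site (26 hours), Tango crew→Central site (11 hours), Kilo crew→Harbor site (30 hours) — total 12+10+13+26+11+30 = 102 hours.
Min-entry greedy (repeatedly take the single cheapest remaining cell) gives 108 hours, worse by 6.
Next-best assignment: Bravo crew→South site, Golf crew→North site, Echo crew→Ridge site, Alpha crew→Harbor site, Tango crew→Central site, Kilo crew→East site = 103 hours.
Checked against all permutations: 102 hours is optimal.

Minimum total: 102 hours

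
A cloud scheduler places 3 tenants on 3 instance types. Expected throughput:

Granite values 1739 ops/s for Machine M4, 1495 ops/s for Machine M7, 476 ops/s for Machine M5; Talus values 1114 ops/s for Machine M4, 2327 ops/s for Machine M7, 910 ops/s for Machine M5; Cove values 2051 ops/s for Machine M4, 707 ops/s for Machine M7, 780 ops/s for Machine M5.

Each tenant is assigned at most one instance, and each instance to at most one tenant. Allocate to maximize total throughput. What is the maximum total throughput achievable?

Optimal: Granite→Machine M5 (476 ops/s), Talus→Machine M7 (2327 ops/s), Cove→Machine M4 (2051 ops/s) — total 476+2327+2051 = 4854 ops/s.
Row-greedy (each tenant in turn takes its best remaining instance) gives 4846 ops/s, worse by 8.

Max total: 4854 ops/s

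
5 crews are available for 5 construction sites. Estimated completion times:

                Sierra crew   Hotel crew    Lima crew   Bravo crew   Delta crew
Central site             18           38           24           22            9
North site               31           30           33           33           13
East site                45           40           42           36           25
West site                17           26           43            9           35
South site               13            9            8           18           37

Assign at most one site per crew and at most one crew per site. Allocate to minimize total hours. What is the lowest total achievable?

Optimal: Sierra crew→Central site (18 hours), Hotel crew→East site (40 hours), Lima crew→South site (8 hours), Bravo crew→West site (9 hours), Delta crew→North site (13 hours) — total 18+40+8+9+13 = 88 hours.
Row-greedy (each crew in turn takes its cheapest remaining site) gives 121 hours, worse by 33.
Next-best assignment: Sierra crew→Central site, Hotel crew→North site, Lima crew→South site, Bravo crew→West site, Delta crew→East site = 90 hours.
Checked against all permutations: 88 hours is optimal.

Minimum total: 88 hours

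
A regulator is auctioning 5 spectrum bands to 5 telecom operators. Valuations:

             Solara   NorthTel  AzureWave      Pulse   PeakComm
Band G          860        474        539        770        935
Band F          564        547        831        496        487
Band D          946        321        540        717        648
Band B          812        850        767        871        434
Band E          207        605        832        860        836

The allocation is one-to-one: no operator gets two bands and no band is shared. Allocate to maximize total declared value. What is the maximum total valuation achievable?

This is the linear assignment problem.
Optimal: Solara→Band D ($946M), NorthTel→Band B ($850M), AzureWave→Band F ($831M), Pulse→Band E ($860M), PeakComm→Band G ($935M) — total 946+850+831+860+935 = $4422M.
Max-entry greedy (repeatedly take the single best remaining cell) gives $4131M, worse by 291.
Checked against all permutations: $4422M is optimal.

Maximum total: $4422M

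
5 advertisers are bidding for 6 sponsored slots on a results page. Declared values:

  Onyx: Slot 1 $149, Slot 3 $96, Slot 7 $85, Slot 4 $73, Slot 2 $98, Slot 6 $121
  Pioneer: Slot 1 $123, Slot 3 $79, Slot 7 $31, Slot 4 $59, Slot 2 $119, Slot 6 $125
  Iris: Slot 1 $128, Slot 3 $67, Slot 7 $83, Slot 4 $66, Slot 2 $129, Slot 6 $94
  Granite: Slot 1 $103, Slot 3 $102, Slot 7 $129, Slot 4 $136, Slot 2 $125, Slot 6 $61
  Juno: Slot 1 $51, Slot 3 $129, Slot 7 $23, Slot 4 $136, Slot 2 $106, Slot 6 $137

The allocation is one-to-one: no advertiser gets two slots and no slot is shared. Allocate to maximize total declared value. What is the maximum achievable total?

Treat this as an assignment problem: match each advertiser to one slot.
Optimal: Onyx→Slot 1 ($149), Pioneer→Slot 6 ($125), Iris→Slot 2 ($129), Granite→Slot 7 ($129), Juno→Slot 4 ($136) — total 149+125+129+129+136 = $668.
Column-greedy (each slot in turn goes to its best remaining advertiser) gives $592, worse by 76.
Swapping Juno↔Onyx (Juno→Slot 1 $51, Onyx→Slot 4 $73) loses 161.
Checked against all permutations: $668 is optimal.

Maximum total: $668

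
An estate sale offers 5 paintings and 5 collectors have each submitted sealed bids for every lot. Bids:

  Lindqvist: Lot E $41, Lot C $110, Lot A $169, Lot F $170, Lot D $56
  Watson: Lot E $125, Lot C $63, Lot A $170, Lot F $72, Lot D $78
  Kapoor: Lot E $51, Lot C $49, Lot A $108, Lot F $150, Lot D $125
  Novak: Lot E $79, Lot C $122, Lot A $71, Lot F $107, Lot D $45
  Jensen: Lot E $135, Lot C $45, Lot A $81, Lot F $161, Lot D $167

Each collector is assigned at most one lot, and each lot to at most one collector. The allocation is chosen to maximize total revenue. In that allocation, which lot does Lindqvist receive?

Lindqvist receives Lot A.

Optimal: Lindqvist→Lot A ($169), Watson→Lot E ($125), Kapoor→Lot F ($150), Novak→Lot C ($122), Jensen→Lot D ($167) — total 169+125+150+122+167 = $733.
Row-greedy (each collector in turn takes its best remaining lot) gives $722, worse by 11.
Swapping Kapoor↔Jensen (Kapoor→Lot D $125, Jensen→Lot F $161) loses 31.
Lindqvist's own top lot is Lot F ($170), but forcing Lindqvist→Lot F and reassigning the rest optimally gives only $722 — worse by 11.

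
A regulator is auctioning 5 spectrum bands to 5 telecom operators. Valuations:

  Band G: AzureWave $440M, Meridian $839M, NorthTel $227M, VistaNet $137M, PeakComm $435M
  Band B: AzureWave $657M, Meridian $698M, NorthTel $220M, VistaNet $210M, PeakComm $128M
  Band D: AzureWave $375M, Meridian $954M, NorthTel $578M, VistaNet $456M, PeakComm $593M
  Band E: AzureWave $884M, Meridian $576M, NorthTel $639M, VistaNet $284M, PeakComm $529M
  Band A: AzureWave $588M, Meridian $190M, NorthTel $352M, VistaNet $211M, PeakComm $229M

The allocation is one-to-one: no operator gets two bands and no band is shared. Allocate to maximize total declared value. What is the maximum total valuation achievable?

Optimal: AzureWave→Band B ($657M), Meridian→Band G ($839M), NorthTel→Band E ($639M), VistaNet→Band A ($211M), PeakComm→Band D ($593M) — total 657+839+639+211+593 = $2939M.
Next-best assignment: AzureWave→Band B, Meridian→Band D, NorthTel→Band E, VistaNet→Band A, PeakComm→Band G = $2896M.
Checked against all permutations: $2939M is optimal.

Max total: $2939M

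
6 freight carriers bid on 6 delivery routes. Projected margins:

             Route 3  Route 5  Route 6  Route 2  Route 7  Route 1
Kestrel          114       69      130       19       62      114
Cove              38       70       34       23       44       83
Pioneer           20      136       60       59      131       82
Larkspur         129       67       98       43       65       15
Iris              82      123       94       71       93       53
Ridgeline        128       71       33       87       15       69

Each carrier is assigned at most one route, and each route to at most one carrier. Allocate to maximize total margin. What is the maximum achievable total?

Max total: $683k

Treat this as an assignment problem: match each carrier to one route.
Optimal: Kestrel→Route 6 ($130k), Cove→Route 1 ($83k), Pioneer→Route 7 ($131k), Larkspur→Route 3 ($129k), Iris→Route 5 ($123k), Ridgeline→Route 2 ($87k) — total 130+83+131+129+123+87 = $683k.
Max-entry greedy (repeatedly take the single best remaining cell) gives $658k, worse by 25.
Next-best assignment: Kestrel→Route 6, Cove→Route 1, Pioneer→Route 5, Larkspur→Route 3, Iris→Route 7, Ridgeline→Route 2 = $658k.
Swapping Pioneer↔Larkspur (Pioneer→Route 3 $20k, Larkspur→Route 7 $65k) loses 175.
Checked against all permutations: $683k is optimal.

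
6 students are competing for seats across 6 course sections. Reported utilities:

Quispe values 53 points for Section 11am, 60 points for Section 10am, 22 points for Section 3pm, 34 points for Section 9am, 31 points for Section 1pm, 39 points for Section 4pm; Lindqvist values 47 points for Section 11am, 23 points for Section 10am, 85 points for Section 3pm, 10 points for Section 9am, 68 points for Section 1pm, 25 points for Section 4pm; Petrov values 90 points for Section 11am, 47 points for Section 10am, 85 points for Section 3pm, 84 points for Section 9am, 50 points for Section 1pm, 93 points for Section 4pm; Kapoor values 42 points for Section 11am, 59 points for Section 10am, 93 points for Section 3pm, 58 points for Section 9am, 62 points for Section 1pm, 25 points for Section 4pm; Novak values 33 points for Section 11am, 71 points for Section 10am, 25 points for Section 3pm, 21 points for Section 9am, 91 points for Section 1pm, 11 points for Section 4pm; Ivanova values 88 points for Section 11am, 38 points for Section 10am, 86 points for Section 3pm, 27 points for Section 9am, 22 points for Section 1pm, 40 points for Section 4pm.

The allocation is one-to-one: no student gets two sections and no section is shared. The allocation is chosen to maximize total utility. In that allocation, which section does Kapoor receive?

Kapoor receives Section 9am.

Optimal: Quispe→Section 10am (60 points), Lindqvist→Section 3pm (85 points), Petrov→Section 4pm (93 points), Kapoor→Section 9am (58 points), Novak→Section 1pm (91 points), Ivanova→Section 11am (88 points) — total 60+85+93+58+91+88 = 475 points.
Column-greedy (each section in turn goes to its best remaining student) gives 396 points, worse by 79.
Every other assignment is strictly worse.
Kapoor's own top section is Section 3pm (93 points), but forcing Kapoor→Section 3pm and reassigning the rest optimally gives only 447 points — worse by 28.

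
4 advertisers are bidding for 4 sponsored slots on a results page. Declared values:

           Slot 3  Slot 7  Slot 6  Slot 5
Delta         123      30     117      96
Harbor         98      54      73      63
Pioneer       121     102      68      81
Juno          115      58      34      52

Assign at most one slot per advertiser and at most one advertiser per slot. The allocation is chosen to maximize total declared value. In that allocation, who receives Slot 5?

Harbor receives Slot 5.

Optimal: Delta→Slot 6 ($117), Harbor→Slot 5 ($63), Pioneer→Slot 7 ($102), Juno→Slot 3 ($115) — total 117+63+102+115 = $397.
Max-entry greedy (repeatedly take the single best remaining cell) gives $350, worse by 47.
Swapping Pioneer↔Harbor (Pioneer→Slot 5 $81, Harbor→Slot 7 $54) loses 30.
No other one-to-one assignment exceeds $397.
Harbor's own top slot is Slot 3 ($98), but forcing Harbor→Slot 3 and reassigning the rest optimally gives only $369 — worse by 28.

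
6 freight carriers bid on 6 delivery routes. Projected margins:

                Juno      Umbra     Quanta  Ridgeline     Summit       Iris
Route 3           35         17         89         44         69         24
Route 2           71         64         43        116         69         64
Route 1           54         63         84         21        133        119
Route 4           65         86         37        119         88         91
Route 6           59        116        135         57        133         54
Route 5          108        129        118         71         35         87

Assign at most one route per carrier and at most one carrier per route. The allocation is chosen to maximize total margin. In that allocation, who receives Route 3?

Optimal: Juno→Route 2 ($71k), Umbra→Route 5 ($129k), Quanta→Route 3 ($89k), Ridgeline→Route 4 ($119k), Summit→Route 6 ($133k), Iris→Route 1 ($119k) — total 71+129+89+119+133+119 = $660k.
Max-entry greedy (repeatedly take the single best remaining cell) gives $611k, worse by 49.
Checked against all permutations: $660k is optimal.
Quanta's own top route is Route 6 ($135k), but forcing Quanta→Route 6 and reassigning the rest optimally gives only $642k — worse by 18.

Quanta receives Route 3.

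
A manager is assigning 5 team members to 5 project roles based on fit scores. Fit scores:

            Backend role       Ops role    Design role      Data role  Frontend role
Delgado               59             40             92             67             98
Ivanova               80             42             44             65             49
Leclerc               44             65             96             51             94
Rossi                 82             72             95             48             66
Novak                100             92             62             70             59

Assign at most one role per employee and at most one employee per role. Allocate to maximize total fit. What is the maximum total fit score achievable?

Maximum total: 433 pts

Treat this as an assignment problem: match each employee to one role.
Optimal: Delgado→Frontend role (98 pts), Ivanova→Data role (65 pts), Leclerc→Design role (96 pts), Rossi→Backend role (82 pts), Novak→Ops role (92 pts) — total 98+65+96+82+92 = 433 pts.
Max-entry greedy (repeatedly take the single best remaining cell) gives 431 pts, worse by 2.
Swapping Delgado↔Leclerc (Delgado→Design role 92 pts, Leclerc→Frontend role 94 pts) loses 8.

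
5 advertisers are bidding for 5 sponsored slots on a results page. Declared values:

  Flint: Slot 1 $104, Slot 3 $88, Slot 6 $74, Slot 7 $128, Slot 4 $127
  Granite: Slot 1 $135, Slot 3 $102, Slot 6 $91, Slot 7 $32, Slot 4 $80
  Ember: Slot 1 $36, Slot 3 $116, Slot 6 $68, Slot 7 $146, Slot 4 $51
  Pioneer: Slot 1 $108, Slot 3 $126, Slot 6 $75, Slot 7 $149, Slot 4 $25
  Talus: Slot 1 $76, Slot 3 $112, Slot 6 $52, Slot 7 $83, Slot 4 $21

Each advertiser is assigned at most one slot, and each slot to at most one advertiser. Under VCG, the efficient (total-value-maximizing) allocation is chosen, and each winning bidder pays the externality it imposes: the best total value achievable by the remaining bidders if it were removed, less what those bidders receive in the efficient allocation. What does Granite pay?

Granite pays $33.

Efficient allocation: Flint→Slot 4 ($127), Granite→Slot 1 ($135), Ember→Slot 7 ($146), Pioneer→Slot 6 ($75), Talus→Slot 3 ($112); total welfare W = $595.
Granite receives Slot 1 at value $135, so the others get W − 135 = $460.
Without Granite: best allocation of the remaining 4 bidders over all 5 slots is Flint→Slot 4 ($127), Ember→Slot 7 ($146), Pioneer→Slot 1 ($108), Talus→Slot 3 ($112), total $493.
VCG payment = (others' best without Granite) − (others' welfare with Granite) = 493 − 460 = $33.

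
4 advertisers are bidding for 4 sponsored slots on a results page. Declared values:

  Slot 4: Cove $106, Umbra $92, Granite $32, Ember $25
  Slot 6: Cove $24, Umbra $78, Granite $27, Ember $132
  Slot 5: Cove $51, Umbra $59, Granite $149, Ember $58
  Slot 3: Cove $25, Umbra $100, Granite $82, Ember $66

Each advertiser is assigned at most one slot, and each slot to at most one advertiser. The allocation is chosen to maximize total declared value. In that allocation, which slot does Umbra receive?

Umbra receives Slot 3.

Optimal: Cove→Slot 4 ($106), Umbra→Slot 3 ($100), Granite→Slot 5 ($149), Ember→Slot 6 ($132) — total 106+100+149+132 = $487.
Next-best assignment: Cove→Slot 4, Umbra→Slot 6, Granite→Slot 5, Ember→Slot 3 = $399.
Swapping Umbra↔Cove (Umbra→Slot 4 $92, Cove→Slot 3 $25) loses 89.
No other one-to-one assignment exceeds $487.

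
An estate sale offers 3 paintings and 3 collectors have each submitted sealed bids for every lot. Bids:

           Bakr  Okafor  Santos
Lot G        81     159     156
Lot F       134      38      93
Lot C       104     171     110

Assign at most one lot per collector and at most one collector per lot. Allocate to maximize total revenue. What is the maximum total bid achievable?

Maximum total: $461

Optimal: Bakr→Lot F ($134), Okafor→Lot C ($171), Santos→Lot G ($156) — total 134+171+156 = $461.
Column-greedy (each lot in turn goes to its best remaining collector) gives $403, worse by 58.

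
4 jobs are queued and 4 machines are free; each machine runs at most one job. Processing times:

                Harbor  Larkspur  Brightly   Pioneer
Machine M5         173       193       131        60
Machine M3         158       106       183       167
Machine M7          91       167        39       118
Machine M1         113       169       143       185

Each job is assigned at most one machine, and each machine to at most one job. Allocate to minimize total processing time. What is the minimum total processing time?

This is a one-to-one assignment (minimum-cost bipartite matching).
Optimal: Harbor→Machine M1 (113 min), Larkspur→Machine M3 (106 min), Brightly→Machine M7 (39 min), Pioneer→Machine M5 (60 min) — total 113+106+39+60 = 318 min.
Next-best assignment: Harbor→Machine M7, Larkspur→Machine M3, Brightly→Machine M1, Pioneer→Machine M5 = 400 min.
Swapping Brightly↔Pioneer (Brightly→Machine M5 131 min, Pioneer→Machine M7 118 min) adds 150.
No other one-to-one assignment undercuts 318 min.

Minimum total: 318 min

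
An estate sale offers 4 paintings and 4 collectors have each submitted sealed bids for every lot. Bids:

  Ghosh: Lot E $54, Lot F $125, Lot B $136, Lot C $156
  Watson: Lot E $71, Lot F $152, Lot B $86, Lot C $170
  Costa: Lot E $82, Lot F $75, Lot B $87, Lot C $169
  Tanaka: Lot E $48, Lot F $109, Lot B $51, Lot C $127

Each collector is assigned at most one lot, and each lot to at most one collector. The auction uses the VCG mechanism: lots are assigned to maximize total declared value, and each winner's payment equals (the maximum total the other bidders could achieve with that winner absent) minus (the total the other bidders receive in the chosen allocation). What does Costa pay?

Costa pays $79.

Efficient allocation: Ghosh→Lot B ($136), Watson→Lot F ($152), Costa→Lot C ($169), Tanaka→Lot E ($48); total welfare W = $505.
Costa receives Lot C at value $169, so the others get W − 169 = $336.
Without Costa: best allocation of the remaining 3 bidders over all 4 lots is Ghosh→Lot B ($136), Watson→Lot F ($152), Tanaka→Lot C ($127), total $415.
VCG payment = (others' best without Costa) − (others' welfare with Costa) = 415 − 336 = $79.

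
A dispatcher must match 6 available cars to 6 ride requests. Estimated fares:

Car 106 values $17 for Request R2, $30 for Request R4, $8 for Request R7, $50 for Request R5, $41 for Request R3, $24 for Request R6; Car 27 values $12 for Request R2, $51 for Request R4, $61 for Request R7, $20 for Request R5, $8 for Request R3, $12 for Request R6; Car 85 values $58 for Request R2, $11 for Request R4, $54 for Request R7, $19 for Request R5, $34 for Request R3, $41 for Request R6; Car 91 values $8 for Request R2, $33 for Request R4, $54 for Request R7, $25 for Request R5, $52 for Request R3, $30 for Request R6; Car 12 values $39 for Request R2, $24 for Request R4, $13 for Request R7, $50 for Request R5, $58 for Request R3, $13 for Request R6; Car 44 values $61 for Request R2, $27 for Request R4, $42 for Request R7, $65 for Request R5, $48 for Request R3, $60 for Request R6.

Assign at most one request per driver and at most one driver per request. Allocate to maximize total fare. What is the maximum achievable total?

Optimal: Car 106→Request R5 ($50), Car 27→Request R4 ($51), Car 85→Request R2 ($58), Car 91→Request R7 ($54), Car 12→Request R3 ($58), Car 44→Request R6 ($60) — total 50+51+58+54+58+60 = $331.
Row-greedy (each driver in turn takes its best remaining request) gives $305, worse by 26.
Swapping Car 27↔Car 91 (Car 27→Request R7 $61, Car 91→Request R4 $33) loses 11.

Max total: $331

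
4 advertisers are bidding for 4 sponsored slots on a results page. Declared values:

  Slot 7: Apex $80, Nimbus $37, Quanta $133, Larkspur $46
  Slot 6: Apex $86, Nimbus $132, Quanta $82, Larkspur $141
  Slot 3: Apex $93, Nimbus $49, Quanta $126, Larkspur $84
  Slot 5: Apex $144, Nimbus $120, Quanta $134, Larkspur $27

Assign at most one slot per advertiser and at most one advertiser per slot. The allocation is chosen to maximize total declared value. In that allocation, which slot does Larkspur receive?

Larkspur receives Slot 3.

This is a one-to-one assignment (maximum-weight bipartite matching).
Optimal: Apex→Slot 5 ($144), Nimbus→Slot 6 ($132), Quanta→Slot 7 ($133), Larkspur→Slot 3 ($84) — total 144+132+133+84 = $493.
Column-greedy (each slot in turn goes to its best remaining advertiser) gives $487, worse by 6.
Larkspur's own top slot is Slot 6 ($141), but forcing Larkspur→Slot 6 and reassigning the rest optimally gives only $487 — worse by 6.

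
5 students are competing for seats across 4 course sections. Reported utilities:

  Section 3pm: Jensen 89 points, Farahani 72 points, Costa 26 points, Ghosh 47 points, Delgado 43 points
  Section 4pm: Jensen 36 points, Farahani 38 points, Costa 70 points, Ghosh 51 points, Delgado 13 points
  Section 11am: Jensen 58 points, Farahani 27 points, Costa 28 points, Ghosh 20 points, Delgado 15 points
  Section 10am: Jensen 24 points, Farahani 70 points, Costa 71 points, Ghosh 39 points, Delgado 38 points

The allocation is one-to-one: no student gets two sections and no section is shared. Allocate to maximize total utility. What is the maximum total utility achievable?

Max total: 252 points

Optimal: Farahani→Section 3pm (72 points), Ghosh→Section 4pm (51 points), Jensen→Section 11am (58 points), Costa→Section 10am (71 points) — total 72+51+58+71 = 252 points.
Swapping Costa↔Farahani (Costa→Section 3pm 26 points, Farahani→Section 10am 70 points) loses 47.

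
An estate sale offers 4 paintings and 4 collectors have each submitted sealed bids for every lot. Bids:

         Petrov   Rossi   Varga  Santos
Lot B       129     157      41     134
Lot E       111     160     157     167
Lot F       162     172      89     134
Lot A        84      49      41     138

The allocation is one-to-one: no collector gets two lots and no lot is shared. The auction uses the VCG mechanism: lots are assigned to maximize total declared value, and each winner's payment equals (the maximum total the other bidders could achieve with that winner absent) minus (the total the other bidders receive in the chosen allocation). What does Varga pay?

Varga pays $29.

Efficient allocation: Petrov→Lot F ($162), Rossi→Lot B ($157), Varga→Lot E ($157), Santos→Lot A ($138); total welfare W = $614.
Varga receives Lot E at value $157, so the others get W − 157 = $457.
Without Varga: best allocation of the remaining 3 bidders over all 4 lots is Petrov→Lot F ($162), Rossi→Lot B ($157), Santos→Lot E ($167), total $486.
VCG payment = (others' best without Varga) − (others' welfare with Varga) = 486 − 457 = $29.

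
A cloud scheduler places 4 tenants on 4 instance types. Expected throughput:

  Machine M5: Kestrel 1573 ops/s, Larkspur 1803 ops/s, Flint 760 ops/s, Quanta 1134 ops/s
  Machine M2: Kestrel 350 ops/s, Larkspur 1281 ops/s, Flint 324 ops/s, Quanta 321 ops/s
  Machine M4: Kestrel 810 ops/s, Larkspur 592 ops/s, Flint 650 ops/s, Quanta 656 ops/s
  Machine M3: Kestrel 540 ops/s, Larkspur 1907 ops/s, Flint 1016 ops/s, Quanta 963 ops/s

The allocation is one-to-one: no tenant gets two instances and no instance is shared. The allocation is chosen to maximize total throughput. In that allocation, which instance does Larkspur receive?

Larkspur receives Machine M2.

Optimal: Kestrel→Machine M5 (1573 ops/s), Larkspur→Machine M2 (1281 ops/s), Flint→Machine M3 (1016 ops/s), Quanta→Machine M4 (656 ops/s) — total 1573+1281+1016+656 = 4526 ops/s.
Row-greedy (each tenant in turn takes its best remaining instance) gives 4451 ops/s, worse by 75.
Next-best assignment: Kestrel→Machine M5, Larkspur→Machine M2, Flint→Machine M4, Quanta→Machine M3 = 4467 ops/s.
Swapping Kestrel↔Quanta (Kestrel→Machine M4 810 ops/s, Quanta→Machine M5 1134 ops/s) loses 285.
Larkspur's own top instance is Machine M3 (1907 ops/s), but forcing Larkspur→Machine M3 and reassigning the rest optimally gives only 4460 ops/s — worse by 66.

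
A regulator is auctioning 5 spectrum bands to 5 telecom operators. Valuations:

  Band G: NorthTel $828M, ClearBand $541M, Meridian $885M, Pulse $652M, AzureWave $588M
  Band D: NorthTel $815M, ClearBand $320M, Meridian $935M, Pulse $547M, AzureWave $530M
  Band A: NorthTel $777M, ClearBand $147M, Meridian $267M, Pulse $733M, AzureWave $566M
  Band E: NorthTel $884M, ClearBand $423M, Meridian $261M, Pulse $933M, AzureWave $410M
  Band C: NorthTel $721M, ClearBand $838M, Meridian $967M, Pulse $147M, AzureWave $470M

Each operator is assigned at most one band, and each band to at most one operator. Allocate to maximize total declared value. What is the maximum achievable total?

Treat this as an assignment problem: match each operator to one band.
Optimal: NorthTel→Band G ($828M), ClearBand→Band C ($838M), Meridian→Band D ($935M), Pulse→Band E ($933M), AzureWave→Band A ($566M) — total 828+838+935+933+566 = $4100M.
Column-greedy (each band in turn goes to its best remaining operator) gives $3326M, worse by 774.
Swapping Pulse↔ClearBand (Pulse→Band C $147M, ClearBand→Band E $423M) loses 1201.

Maximum total: $4100M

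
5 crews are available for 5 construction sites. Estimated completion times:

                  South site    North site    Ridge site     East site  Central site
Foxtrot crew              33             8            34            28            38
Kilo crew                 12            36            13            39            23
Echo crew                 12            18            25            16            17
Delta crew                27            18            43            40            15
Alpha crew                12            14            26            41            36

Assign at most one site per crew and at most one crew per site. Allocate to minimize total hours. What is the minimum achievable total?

Optimal: Foxtrot crew→North site (8 hours), Kilo crew→Ridge site (13 hours), Echo crew→East site (16 hours), Delta crew→Central site (15 hours), Alpha crew→South site (12 hours) — total 8+13+16+15+12 = 64 hours.
Swapping Delta crew↔Alpha crew (Delta crew→South site 27 hours, Alpha crew→Central site 36 hours) adds 36.
Every other assignment is strictly worse.

Minimum total: 64 hours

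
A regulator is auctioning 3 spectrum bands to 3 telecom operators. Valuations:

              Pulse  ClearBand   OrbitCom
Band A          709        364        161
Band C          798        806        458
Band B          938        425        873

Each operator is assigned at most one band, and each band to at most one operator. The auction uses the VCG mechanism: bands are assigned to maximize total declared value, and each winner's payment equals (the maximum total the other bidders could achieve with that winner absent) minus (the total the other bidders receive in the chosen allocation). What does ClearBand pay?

Efficient allocation: Pulse→Band A ($709M), ClearBand→Band C ($806M), OrbitCom→Band B ($873M); total welfare W = $2388M.
ClearBand receives Band C at value $806M, so the others get W − 806 = $1582M.
Without ClearBand: best allocation of the remaining 2 bidders over all 3 bands is Pulse→Band C ($798M), OrbitCom→Band B ($873M), total $1671M.
VCG payment = (others' best without ClearBand) − (others' welfare with ClearBand) = 1671 − 1582 = $89M.

ClearBand pays $89M.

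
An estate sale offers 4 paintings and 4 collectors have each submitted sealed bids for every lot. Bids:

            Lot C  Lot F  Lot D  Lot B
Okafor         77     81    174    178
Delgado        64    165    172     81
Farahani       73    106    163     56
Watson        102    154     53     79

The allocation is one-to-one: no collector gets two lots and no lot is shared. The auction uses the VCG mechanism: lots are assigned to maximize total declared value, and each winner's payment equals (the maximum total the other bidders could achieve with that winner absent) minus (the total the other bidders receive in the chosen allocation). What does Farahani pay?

Farahani pays $59.

Efficient allocation: Okafor→Lot B ($178), Delgado→Lot F ($165), Farahani→Lot D ($163), Watson→Lot C ($102); total welfare W = $608.
Farahani receives Lot D at value $163, so the others get W − 163 = $445.
Without Farahani: best allocation of the remaining 3 bidders over all 4 lots is Okafor→Lot B ($178), Delgado→Lot D ($172), Watson→Lot F ($154), total $504.
VCG payment = (others' best without Farahani) − (others' welfare with Farahani) = 504 − 445 = $59.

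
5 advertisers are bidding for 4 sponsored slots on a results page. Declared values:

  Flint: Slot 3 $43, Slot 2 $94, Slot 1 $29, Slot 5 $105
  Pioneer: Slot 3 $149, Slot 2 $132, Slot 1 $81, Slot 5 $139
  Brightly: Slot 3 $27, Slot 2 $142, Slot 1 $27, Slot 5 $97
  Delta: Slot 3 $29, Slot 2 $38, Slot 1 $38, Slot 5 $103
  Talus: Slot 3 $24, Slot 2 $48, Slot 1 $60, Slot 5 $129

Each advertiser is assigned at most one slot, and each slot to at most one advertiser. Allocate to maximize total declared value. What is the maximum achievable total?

Optimal: Pioneer→Slot 3 ($149), Brightly→Slot 2 ($142), Delta→Slot 1 ($38), Talus→Slot 5 ($129) — total 149+142+38+129 = $458.

Max total: $458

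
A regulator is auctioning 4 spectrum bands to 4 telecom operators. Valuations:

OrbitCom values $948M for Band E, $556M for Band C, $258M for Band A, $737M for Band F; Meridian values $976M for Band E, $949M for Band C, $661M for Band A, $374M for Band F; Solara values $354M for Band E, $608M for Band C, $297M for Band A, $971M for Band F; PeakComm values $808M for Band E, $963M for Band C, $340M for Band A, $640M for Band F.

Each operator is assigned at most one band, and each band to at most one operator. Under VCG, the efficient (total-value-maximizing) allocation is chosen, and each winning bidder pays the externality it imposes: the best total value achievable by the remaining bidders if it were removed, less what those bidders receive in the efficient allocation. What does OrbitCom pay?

OrbitCom pays $315M.

Efficient allocation: OrbitCom→Band E ($948M), Meridian→Band A ($661M), Solara→Band F ($971M), PeakComm→Band C ($963M); total welfare W = $3543M.
OrbitCom receives Band E at value $948M, so the others get W − 948 = $2595M.
Without OrbitCom: best allocation of the remaining 3 bidders over all 4 bands is Meridian→Band E ($976M), Solara→Band F ($971M), PeakComm→Band C ($963M), total $2910M.
VCG payment = (others' best without OrbitCom) − (others' welfare with OrbitCom) = 2910 − 2595 = $315M.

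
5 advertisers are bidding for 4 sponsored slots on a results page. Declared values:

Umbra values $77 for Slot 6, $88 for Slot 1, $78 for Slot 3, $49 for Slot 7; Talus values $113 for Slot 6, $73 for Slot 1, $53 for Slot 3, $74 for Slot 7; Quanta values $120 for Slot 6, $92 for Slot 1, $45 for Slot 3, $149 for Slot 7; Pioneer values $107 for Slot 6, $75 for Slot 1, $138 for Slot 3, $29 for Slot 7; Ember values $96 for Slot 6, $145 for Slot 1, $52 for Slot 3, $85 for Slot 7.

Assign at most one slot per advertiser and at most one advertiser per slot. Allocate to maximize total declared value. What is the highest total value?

This is the linear assignment problem.
Optimal: Talus→Slot 6 ($113), Ember→Slot 1 ($145), Pioneer→Slot 3 ($138), Quanta→Slot 7 ($149) — total 113+145+138+149 = $545.
Row-greedy (each advertiser in turn takes its best remaining slot) gives $488, worse by 57.
Swapping Ember↔Talus (Ember→Slot 6 $96, Talus→Slot 1 $73) loses 89.

Max total: $545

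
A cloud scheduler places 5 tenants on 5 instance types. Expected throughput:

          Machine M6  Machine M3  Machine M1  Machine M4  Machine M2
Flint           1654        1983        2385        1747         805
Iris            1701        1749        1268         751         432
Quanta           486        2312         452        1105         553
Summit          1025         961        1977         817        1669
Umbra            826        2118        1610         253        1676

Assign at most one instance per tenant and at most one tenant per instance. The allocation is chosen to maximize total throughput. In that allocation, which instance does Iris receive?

Treat this as an assignment problem: match each tenant to one instance.
Optimal: Flint→Machine M4 (1747 ops/s), Iris→Machine M6 (1701 ops/s), Quanta→Machine M3 (2312 ops/s), Summit→Machine M1 (1977 ops/s), Umbra→Machine M2 (1676 ops/s) — total 1747+1701+2312+1977+1676 = 9413 ops/s.
Next-best assignment: Flint→Machine M4, Iris→Machine M6, Quanta→Machine M3, Summit→Machine M2, Umbra→Machine M1 = 9039 ops/s.
Swapping Flint↔Summit (Flint→Machine M1 2385 ops/s, Summit→Machine M4 817 ops/s) loses 522.
Iris's own top instance is Machine M3 (1749 ops/s), but forcing Iris→Machine M3 and reassigning the rest optimally gives only 8161 ops/s — worse by 1252.

Iris receives Machine M6.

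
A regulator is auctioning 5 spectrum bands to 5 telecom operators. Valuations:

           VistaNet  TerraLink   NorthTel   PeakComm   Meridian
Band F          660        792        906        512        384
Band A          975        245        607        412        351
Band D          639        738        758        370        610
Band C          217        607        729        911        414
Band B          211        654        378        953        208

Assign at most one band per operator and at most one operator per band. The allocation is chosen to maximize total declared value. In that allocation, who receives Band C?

Optimal: VistaNet→Band A ($975M), TerraLink→Band F ($792M), NorthTel→Band C ($729M), PeakComm→Band B ($953M), Meridian→Band D ($610M) — total 975+792+729+953+610 = $4059M.
Row-greedy (each operator in turn takes its best remaining band) gives $3892M, worse by 167.
Next-best assignment: VistaNet→Band A, TerraLink→Band B, NorthTel→Band F, PeakComm→Band C, Meridian→Band D = $4056M.
No other one-to-one assignment exceeds $4059M.
NorthTel's own top band is Band F ($906M), but forcing NorthTel→Band F and reassigning the rest optimally gives only $4056M — worse by 3.

NorthTel receives Band C.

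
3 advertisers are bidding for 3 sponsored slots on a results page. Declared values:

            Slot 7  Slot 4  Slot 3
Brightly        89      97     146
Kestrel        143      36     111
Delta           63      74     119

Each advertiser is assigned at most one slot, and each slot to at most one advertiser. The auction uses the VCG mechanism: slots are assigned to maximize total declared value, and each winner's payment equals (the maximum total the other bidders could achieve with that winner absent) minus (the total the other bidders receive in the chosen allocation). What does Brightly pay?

Brightly pays $45.

Efficient allocation: Brightly→Slot 3 ($146), Kestrel→Slot 7 ($143), Delta→Slot 4 ($74); total welfare W = $363.
Brightly receives Slot 3 at value $146, so the others get W − 146 = $217.
Without Brightly: best allocation of the remaining 2 bidders over all 3 slots is Kestrel→Slot 7 ($143), Delta→Slot 3 ($119), total $262.
VCG payment = (others' best without Brightly) − (others' welfare with Brightly) = 262 − 217 = $45.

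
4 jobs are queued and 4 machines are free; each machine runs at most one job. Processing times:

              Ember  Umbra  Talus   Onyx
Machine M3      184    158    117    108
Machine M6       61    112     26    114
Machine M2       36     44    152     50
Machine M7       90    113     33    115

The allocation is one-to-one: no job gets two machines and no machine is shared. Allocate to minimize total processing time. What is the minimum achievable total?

Min total: 246 min

Treat this as an assignment problem: match each job to one machine.
Optimal: Ember→Machine M6 (61 min), Umbra→Machine M2 (44 min), Talus→Machine M7 (33 min), Onyx→Machine M3 (108 min) — total 61+44+33+108 = 246 min.
Row-greedy (each job in turn takes its cheapest remaining machine) gives 289 min, worse by 43.
Checked against all permutations: 246 min is optimal.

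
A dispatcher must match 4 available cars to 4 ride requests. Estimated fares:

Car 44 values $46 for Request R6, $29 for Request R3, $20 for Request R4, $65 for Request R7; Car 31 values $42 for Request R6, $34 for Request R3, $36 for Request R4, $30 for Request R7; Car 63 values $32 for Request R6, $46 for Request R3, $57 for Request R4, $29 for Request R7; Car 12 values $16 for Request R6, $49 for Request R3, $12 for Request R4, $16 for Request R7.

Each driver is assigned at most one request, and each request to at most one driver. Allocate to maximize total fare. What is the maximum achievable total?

Optimal: Car 44→Request R7 ($65), Car 31→Request R6 ($42), Car 63→Request R4 ($57), Car 12→Request R3 ($49) — total 65+42+57+49 = $213.
Column-greedy (each request in turn goes to its best remaining driver) gives $182, worse by 31.
Next-best assignment: Car 44→Request R6, Car 31→Request R7, Car 63→Request R4, Car 12→Request R3 = $182.
Swapping Car 31↔Car 63 (Car 31→Request R4 $36, Car 63→Request R6 $32) loses 31.

Max total: $213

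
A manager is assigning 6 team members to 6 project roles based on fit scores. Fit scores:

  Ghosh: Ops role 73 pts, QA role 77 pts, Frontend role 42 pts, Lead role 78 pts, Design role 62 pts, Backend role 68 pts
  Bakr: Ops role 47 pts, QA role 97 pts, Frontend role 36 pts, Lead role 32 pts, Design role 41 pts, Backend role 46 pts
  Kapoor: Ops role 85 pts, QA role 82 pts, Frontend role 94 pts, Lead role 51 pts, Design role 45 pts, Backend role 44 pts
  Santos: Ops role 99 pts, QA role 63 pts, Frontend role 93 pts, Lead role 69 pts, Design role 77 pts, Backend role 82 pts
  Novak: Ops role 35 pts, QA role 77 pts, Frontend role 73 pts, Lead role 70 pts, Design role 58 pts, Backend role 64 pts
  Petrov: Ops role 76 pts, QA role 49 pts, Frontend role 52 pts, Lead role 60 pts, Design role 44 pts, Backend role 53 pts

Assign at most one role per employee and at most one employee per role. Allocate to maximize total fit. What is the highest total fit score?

Optimal: Ghosh→Lead role (78 pts), Bakr→QA role (97 pts), Kapoor→Frontend role (94 pts), Santos→Design role (77 pts), Novak→Backend role (64 pts), Petrov→Ops role (76 pts) — total 78+97+94+77+64+76 = 486 pts.
Column-greedy (each role in turn goes to its best remaining employee) gives 479 pts, worse by 7.
Swapping Santos↔Bakr (Santos→QA role 63 pts, Bakr→Design role 41 pts) loses 70.

Maximum total: 486 pts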